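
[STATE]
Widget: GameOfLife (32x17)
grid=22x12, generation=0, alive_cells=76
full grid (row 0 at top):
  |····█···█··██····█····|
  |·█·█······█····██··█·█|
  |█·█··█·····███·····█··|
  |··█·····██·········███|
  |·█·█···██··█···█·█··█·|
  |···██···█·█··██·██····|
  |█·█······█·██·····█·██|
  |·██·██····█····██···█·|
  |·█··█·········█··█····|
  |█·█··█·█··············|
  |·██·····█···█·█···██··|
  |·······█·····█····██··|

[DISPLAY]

Gen: 0                          
····█···█··██····█····          
·█·█······█····██··█·█          
█·█··█·····███·····█··          
··█·····██·········███          
·█·█···██··█···█·█··█·          
···██···█·█··██·██····          
█·█······█·██·····█·██          
·██·██····█····██···█·          
·█··█·········█··█····          
█·█··█·█··············          
·██·····█···█·█···██··          
·······█·····█····██··          
                                
                                
                                
                                


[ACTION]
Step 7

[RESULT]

Gen: 7                          
··██··················          
··██··················          
······················          
········█·············          
·······█·█············          
······██··█···········          
···███····█···········          
··█···███·█··██·······          
····█·█··█············          
··█····██·············          
···██████·············          
····██················          
                                
                                
                                
                                


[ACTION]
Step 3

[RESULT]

Gen: 10                         
··██··················          
··██··················          
······················          
······················          
······················          
··········██··········          
··███······██·········          
····█······█··········          
····██·█···█··········          
·····█·██·█···········          
········██············          
······················          
                                
                                
                                
                                


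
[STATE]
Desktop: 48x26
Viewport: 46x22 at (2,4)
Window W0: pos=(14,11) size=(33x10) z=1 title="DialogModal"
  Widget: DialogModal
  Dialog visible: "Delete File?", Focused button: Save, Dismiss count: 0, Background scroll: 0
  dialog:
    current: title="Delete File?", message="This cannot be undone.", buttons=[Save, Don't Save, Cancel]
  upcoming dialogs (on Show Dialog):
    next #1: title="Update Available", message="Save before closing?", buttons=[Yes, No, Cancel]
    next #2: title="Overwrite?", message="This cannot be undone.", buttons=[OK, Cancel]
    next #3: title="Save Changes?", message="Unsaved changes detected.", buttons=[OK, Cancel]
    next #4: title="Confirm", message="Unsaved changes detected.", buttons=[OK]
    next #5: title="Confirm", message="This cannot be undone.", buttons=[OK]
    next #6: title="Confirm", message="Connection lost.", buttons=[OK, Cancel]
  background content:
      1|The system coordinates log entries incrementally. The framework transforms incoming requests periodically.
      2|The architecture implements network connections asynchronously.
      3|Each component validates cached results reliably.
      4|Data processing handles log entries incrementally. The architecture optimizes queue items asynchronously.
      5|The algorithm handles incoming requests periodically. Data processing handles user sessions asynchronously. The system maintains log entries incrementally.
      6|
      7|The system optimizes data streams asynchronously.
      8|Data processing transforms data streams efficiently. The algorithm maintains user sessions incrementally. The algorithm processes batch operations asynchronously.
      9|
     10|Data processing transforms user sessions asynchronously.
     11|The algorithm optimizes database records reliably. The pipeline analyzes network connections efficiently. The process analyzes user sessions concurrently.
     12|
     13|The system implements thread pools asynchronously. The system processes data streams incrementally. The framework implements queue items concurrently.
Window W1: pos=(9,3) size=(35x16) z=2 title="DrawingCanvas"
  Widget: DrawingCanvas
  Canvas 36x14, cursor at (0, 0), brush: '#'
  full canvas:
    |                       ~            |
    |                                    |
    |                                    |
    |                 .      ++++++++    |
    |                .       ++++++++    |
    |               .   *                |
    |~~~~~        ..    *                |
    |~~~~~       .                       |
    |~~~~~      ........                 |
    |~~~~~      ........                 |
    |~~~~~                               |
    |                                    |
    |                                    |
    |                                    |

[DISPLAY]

       ┃ DrawingCanvas                   ┃    
       ┠─────────────────────────────────┨    
       ┃+                      ~         ┃    
       ┃                                 ┃    
       ┃                                 ┃    
       ┃                 .      ++++++++ ┃    
       ┃                .       ++++++++ ┃    
       ┃               .   *             ┃━━┓ 
       ┃~~~~~        ..    *             ┃  ┃ 
       ┃~~~~~       .                    ┃──┨ 
       ┃~~~~~      ........              ┃tr┃ 
       ┃~~~~~      ........              ┃et┃ 
       ┃~~~~~                            ┃ed┃ 
       ┃                                 ┃nt┃ 
       ┗━━━━━━━━━━━━━━━━━━━━━━━━━━━━━━━━━┛g ┃ 
            ┃                               ┃ 
            ┗━━━━━━━━━━━━━━━━━━━━━━━━━━━━━━━┛ 
                                              
                                              
                                              
                                              
                                              


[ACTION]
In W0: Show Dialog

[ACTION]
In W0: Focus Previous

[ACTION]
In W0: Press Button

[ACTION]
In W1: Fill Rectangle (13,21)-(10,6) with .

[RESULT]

       ┃ DrawingCanvas                   ┃    
       ┠─────────────────────────────────┨    
       ┃+                      ~         ┃    
       ┃                                 ┃    
       ┃                                 ┃    
       ┃                 .      ++++++++ ┃    
       ┃                .       ++++++++ ┃    
       ┃               .   *             ┃━━┓ 
       ┃~~~~~        ..    *             ┃  ┃ 
       ┃~~~~~       .                    ┃──┨ 
       ┃~~~~~      ........              ┃tr┃ 
       ┃~~~~~      ........              ┃et┃ 
       ┃~~~~~ ................           ┃ed┃ 
       ┃      ................           ┃nt┃ 
       ┗━━━━━━━━━━━━━━━━━━━━━━━━━━━━━━━━━┛g ┃ 
            ┃                               ┃ 
            ┗━━━━━━━━━━━━━━━━━━━━━━━━━━━━━━━┛ 
                                              
                                              
                                              
                                              
                                              


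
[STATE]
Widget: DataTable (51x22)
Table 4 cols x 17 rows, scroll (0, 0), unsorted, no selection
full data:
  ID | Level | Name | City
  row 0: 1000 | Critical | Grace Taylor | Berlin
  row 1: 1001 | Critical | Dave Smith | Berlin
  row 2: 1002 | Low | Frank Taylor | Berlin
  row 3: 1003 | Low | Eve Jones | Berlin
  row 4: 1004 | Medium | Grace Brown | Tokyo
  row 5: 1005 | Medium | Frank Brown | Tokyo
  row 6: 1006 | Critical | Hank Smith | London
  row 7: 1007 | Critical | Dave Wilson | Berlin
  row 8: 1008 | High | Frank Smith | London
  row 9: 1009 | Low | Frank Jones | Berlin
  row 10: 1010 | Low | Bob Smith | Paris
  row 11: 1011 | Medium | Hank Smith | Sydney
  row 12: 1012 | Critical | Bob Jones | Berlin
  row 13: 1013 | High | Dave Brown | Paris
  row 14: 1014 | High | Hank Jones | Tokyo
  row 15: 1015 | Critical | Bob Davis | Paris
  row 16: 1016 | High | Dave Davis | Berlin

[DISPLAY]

ID  │Level   │Name        │City                    
────┼────────┼────────────┼──────                  
1000│Critical│Grace Taylor│Berlin                  
1001│Critical│Dave Smith  │Berlin                  
1002│Low     │Frank Taylor│Berlin                  
1003│Low     │Eve Jones   │Berlin                  
1004│Medium  │Grace Brown │Tokyo                   
1005│Medium  │Frank Brown │Tokyo                   
1006│Critical│Hank Smith  │London                  
1007│Critical│Dave Wilson │Berlin                  
1008│High    │Frank Smith │London                  
1009│Low     │Frank Jones │Berlin                  
1010│Low     │Bob Smith   │Paris                   
1011│Medium  │Hank Smith  │Sydney                  
1012│Critical│Bob Jones   │Berlin                  
1013│High    │Dave Brown  │Paris                   
1014│High    │Hank Jones  │Tokyo                   
1015│Critical│Bob Davis   │Paris                   
1016│High    │Dave Davis  │Berlin                  
                                                   
                                                   
                                                   


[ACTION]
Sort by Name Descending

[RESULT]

ID  │Level   │Name       ▼│City                    
────┼────────┼────────────┼──────                  
1006│Critical│Hank Smith  │London                  
1011│Medium  │Hank Smith  │Sydney                  
1014│High    │Hank Jones  │Tokyo                   
1000│Critical│Grace Taylor│Berlin                  
1004│Medium  │Grace Brown │Tokyo                   
1002│Low     │Frank Taylor│Berlin                  
1008│High    │Frank Smith │London                  
1009│Low     │Frank Jones │Berlin                  
1005│Medium  │Frank Brown │Tokyo                   
1003│Low     │Eve Jones   │Berlin                  
1007│Critical│Dave Wilson │Berlin                  
1001│Critical│Dave Smith  │Berlin                  
1016│High    │Dave Davis  │Berlin                  
1013│High    │Dave Brown  │Paris                   
1010│Low     │Bob Smith   │Paris                   
1012│Critical│Bob Jones   │Berlin                  
1015│Critical│Bob Davis   │Paris                   
                                                   
                                                   
                                                   


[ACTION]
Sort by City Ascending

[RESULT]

ID  │Level   │Name        │City ▲                  
────┼────────┼────────────┼──────                  
1000│Critical│Grace Taylor│Berlin                  
1002│Low     │Frank Taylor│Berlin                  
1009│Low     │Frank Jones │Berlin                  
1003│Low     │Eve Jones   │Berlin                  
1007│Critical│Dave Wilson │Berlin                  
1001│Critical│Dave Smith  │Berlin                  
1016│High    │Dave Davis  │Berlin                  
1012│Critical│Bob Jones   │Berlin                  
1006│Critical│Hank Smith  │London                  
1008│High    │Frank Smith │London                  
1013│High    │Dave Brown  │Paris                   
1010│Low     │Bob Smith   │Paris                   
1015│Critical│Bob Davis   │Paris                   
1011│Medium  │Hank Smith  │Sydney                  
1014│High    │Hank Jones  │Tokyo                   
1004│Medium  │Grace Brown │Tokyo                   
1005│Medium  │Frank Brown │Tokyo                   
                                                   
                                                   
                                                   


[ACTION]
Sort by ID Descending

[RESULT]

ID ▼│Level   │Name        │City                    
────┼────────┼────────────┼──────                  
1016│High    │Dave Davis  │Berlin                  
1015│Critical│Bob Davis   │Paris                   
1014│High    │Hank Jones  │Tokyo                   
1013│High    │Dave Brown  │Paris                   
1012│Critical│Bob Jones   │Berlin                  
1011│Medium  │Hank Smith  │Sydney                  
1010│Low     │Bob Smith   │Paris                   
1009│Low     │Frank Jones │Berlin                  
1008│High    │Frank Smith │London                  
1007│Critical│Dave Wilson │Berlin                  
1006│Critical│Hank Smith  │London                  
1005│Medium  │Frank Brown │Tokyo                   
1004│Medium  │Grace Brown │Tokyo                   
1003│Low     │Eve Jones   │Berlin                  
1002│Low     │Frank Taylor│Berlin                  
1001│Critical│Dave Smith  │Berlin                  
1000│Critical│Grace Taylor│Berlin                  
                                                   
                                                   
                                                   


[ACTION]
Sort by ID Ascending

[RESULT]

ID ▲│Level   │Name        │City                    
────┼────────┼────────────┼──────                  
1000│Critical│Grace Taylor│Berlin                  
1001│Critical│Dave Smith  │Berlin                  
1002│Low     │Frank Taylor│Berlin                  
1003│Low     │Eve Jones   │Berlin                  
1004│Medium  │Grace Brown │Tokyo                   
1005│Medium  │Frank Brown │Tokyo                   
1006│Critical│Hank Smith  │London                  
1007│Critical│Dave Wilson │Berlin                  
1008│High    │Frank Smith │London                  
1009│Low     │Frank Jones │Berlin                  
1010│Low     │Bob Smith   │Paris                   
1011│Medium  │Hank Smith  │Sydney                  
1012│Critical│Bob Jones   │Berlin                  
1013│High    │Dave Brown  │Paris                   
1014│High    │Hank Jones  │Tokyo                   
1015│Critical│Bob Davis   │Paris                   
1016│High    │Dave Davis  │Berlin                  
                                                   
                                                   
                                                   


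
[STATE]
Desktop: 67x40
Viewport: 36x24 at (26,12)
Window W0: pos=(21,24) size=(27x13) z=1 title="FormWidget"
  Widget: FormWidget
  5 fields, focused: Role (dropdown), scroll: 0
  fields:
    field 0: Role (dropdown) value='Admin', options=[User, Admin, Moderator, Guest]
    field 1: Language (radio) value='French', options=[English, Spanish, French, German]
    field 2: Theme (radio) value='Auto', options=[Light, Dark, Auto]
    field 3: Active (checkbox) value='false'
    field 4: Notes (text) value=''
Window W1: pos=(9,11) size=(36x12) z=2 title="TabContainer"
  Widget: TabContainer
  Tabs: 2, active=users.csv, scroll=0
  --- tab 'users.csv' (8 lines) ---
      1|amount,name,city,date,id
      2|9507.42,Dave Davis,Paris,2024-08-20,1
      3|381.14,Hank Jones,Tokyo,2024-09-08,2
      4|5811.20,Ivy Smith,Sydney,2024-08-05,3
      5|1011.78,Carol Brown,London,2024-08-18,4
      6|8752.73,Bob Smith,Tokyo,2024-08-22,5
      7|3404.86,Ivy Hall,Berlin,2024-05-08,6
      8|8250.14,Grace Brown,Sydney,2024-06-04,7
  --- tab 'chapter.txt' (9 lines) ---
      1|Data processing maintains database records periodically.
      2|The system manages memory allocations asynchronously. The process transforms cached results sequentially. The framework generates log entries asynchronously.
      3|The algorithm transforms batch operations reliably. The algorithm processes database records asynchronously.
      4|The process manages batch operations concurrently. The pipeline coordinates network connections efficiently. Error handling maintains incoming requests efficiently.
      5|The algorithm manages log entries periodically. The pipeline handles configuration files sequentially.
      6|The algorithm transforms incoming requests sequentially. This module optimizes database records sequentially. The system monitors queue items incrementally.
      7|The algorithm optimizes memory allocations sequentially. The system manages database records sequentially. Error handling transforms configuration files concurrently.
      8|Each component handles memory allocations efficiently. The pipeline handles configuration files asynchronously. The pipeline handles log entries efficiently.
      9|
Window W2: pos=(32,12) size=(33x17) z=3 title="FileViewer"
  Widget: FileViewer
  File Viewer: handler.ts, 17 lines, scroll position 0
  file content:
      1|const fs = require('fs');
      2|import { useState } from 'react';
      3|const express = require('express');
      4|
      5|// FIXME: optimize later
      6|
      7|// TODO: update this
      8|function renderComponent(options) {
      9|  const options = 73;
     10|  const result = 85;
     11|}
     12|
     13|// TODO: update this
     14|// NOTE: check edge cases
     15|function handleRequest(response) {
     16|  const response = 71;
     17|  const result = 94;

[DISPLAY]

      ┏━━━━━━━━━━━━━━━━━━━━━━━━━━━━━
──────┃ FileViewer                  
pter.t┠─────────────────────────────
──────┃const fs = require('fs');    
,date,┃import { useState } from 'rea
is,Par┃const express = require('expr
s,Toky┃                             
h,Sydn┃// FIXME: optimize later     
own,Lo┃                             
h,Toky┃// TODO: update this         
━━━━━━┃function renderComponent(opti
      ┃  const options = 73;        
━━━━━━┃  const result = 85;         
mWidge┃}                            
──────┃                             
le:   ┃// TODO: update this         
nguage┗━━━━━━━━━━━━━━━━━━━━━━━━━━━━━
eme:      ( ) Light  ┃              
tive:     [ ]        ┃              
tes:      [         ]┃              
                     ┃              
                     ┃              
                     ┃              
                     ┃              


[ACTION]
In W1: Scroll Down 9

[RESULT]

      ┏━━━━━━━━━━━━━━━━━━━━━━━━━━━━━
──────┃ FileViewer                  
pter.t┠─────────────────────────────
──────┃const fs = require('fs');    
own,Sy┃import { useState } from 'rea
      ┃const express = require('expr
      ┃                             
      ┃// FIXME: optimize later     
      ┃                             
      ┃// TODO: update this         
━━━━━━┃function renderComponent(opti
      ┃  const options = 73;        
━━━━━━┃  const result = 85;         
mWidge┃}                            
──────┃                             
le:   ┃// TODO: update this         
nguage┗━━━━━━━━━━━━━━━━━━━━━━━━━━━━━
eme:      ( ) Light  ┃              
tive:     [ ]        ┃              
tes:      [         ]┃              
                     ┃              
                     ┃              
                     ┃              
                     ┃              


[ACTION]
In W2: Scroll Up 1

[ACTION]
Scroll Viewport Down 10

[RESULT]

own,Sy┃import { useState } from 'rea
      ┃const express = require('expr
      ┃                             
      ┃// FIXME: optimize later     
      ┃                             
      ┃// TODO: update this         
━━━━━━┃function renderComponent(opti
      ┃  const options = 73;        
━━━━━━┃  const result = 85;         
mWidge┃}                            
──────┃                             
le:   ┃// TODO: update this         
nguage┗━━━━━━━━━━━━━━━━━━━━━━━━━━━━━
eme:      ( ) Light  ┃              
tive:     [ ]        ┃              
tes:      [         ]┃              
                     ┃              
                     ┃              
                     ┃              
                     ┃              
━━━━━━━━━━━━━━━━━━━━━┛              
                                    
                                    
                                    


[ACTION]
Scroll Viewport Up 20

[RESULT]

                                    
                                    
                                    
                                    
                                    
                                    
                                    
                                    
                                    
                                    
                                    
━━━━━━━━━━━━━━━━━━┓                 
      ┏━━━━━━━━━━━━━━━━━━━━━━━━━━━━━
──────┃ FileViewer                  
pter.t┠─────────────────────────────
──────┃const fs = require('fs');    
own,Sy┃import { useState } from 'rea
      ┃const express = require('expr
      ┃                             
      ┃// FIXME: optimize later     
      ┃                             
      ┃// TODO: update this         
━━━━━━┃function renderComponent(opti
      ┃  const options = 73;        


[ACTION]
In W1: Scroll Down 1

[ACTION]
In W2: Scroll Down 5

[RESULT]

                                    
                                    
                                    
                                    
                                    
                                    
                                    
                                    
                                    
                                    
                                    
━━━━━━━━━━━━━━━━━━┓                 
      ┏━━━━━━━━━━━━━━━━━━━━━━━━━━━━━
──────┃ FileViewer                  
pter.t┠─────────────────────────────
──────┃// FIXME: optimize later     
own,Sy┃                             
      ┃// TODO: update this         
      ┃function renderComponent(opti
      ┃  const options = 73;        
      ┃  const result = 85;         
      ┃}                            
━━━━━━┃                             
      ┃// TODO: update this         


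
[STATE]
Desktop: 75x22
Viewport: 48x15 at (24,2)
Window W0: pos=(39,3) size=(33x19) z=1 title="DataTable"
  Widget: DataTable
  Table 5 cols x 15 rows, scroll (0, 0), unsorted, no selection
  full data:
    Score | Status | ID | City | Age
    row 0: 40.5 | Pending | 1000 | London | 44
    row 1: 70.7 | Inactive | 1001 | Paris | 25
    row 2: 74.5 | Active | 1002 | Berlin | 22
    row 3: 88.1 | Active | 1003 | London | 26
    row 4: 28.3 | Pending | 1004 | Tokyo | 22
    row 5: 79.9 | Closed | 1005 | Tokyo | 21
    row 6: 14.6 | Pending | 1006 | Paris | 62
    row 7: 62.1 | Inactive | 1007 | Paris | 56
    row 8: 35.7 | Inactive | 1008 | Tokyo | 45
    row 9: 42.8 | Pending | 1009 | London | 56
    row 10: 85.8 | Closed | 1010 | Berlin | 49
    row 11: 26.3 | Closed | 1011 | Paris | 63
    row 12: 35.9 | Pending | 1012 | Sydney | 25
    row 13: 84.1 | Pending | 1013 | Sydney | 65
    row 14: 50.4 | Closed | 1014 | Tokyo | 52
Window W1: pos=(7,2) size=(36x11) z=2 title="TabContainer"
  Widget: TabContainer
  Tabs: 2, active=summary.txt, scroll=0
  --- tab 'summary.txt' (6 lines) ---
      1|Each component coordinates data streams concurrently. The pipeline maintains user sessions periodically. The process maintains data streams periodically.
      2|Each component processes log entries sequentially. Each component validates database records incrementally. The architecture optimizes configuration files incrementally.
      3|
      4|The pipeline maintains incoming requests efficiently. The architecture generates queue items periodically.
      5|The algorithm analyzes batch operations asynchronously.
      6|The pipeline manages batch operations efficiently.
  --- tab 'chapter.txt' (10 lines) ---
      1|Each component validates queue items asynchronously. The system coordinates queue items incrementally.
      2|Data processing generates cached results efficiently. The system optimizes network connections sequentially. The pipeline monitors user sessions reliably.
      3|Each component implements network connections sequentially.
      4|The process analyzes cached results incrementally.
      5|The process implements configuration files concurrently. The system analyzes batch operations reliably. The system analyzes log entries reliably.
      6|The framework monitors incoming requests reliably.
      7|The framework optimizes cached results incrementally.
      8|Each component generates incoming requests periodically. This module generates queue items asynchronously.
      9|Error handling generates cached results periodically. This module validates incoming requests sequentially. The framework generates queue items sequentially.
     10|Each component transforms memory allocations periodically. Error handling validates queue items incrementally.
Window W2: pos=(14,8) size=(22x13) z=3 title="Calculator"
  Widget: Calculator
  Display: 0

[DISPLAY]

━━━━━━━━━━━━━━━━━━┓                             
                  ┃━━━━━━━━━━━━━━━━━━━━━━━━━━━━┓
──────────────────┨taTable                     ┃
hapter.txt        ┃────────────────────────────┨
──────────────────┃re│Status  │ID  │City  │Age ┃
oordinates data st┃──┼────────┼────┼──────┼─── ┃
━━━━━━━━━━━┓ entri┃5 │Pending │1000│London│44  ┃
or         ┃      ┃7 │Inactive│1001│Paris │25  ┃
───────────┨ing re┃5 │Active  │1002│Berlin│22  ┃
          0┃ opera┃1 │Active  │1003│London│26  ┃
───┬───┐   ┃━━━━━━┛3 │Pending │1004│Tokyo │22  ┃
 9 │ ÷ │   ┃   ┃79.9 │Closed  │1005│Tokyo │21  ┃
───┼───┤   ┃   ┃14.6 │Pending │1006│Paris │62  ┃
 6 │ × │   ┃   ┃62.1 │Inactive│1007│Paris │56  ┃
───┼───┤   ┃   ┃35.7 │Inactive│1008│Tokyo │45  ┃


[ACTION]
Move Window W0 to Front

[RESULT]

━━━━━━━━━━━━━━━━━━┓                             
               ┏━━━━━━━━━━━━━━━━━━━━━━━━━━━━━━━┓
───────────────┃ DataTable                     ┃
hapter.txt     ┠───────────────────────────────┨
───────────────┃Score│Status  │ID  │City  │Age ┃
oordinates data┃─────┼────────┼────┼──────┼─── ┃
━━━━━━━━━━━┓ en┃40.5 │Pending │1000│London│44  ┃
or         ┃   ┃70.7 │Inactive│1001│Paris │25  ┃
───────────┨ing┃74.5 │Active  │1002│Berlin│22  ┃
          0┃ op┃88.1 │Active  │1003│London│26  ┃
───┬───┐   ┃━━━┃28.3 │Pending │1004│Tokyo │22  ┃
 9 │ ÷ │   ┃   ┃79.9 │Closed  │1005│Tokyo │21  ┃
───┼───┤   ┃   ┃14.6 │Pending │1006│Paris │62  ┃
 6 │ × │   ┃   ┃62.1 │Inactive│1007│Paris │56  ┃
───┼───┤   ┃   ┃35.7 │Inactive│1008│Tokyo │45  ┃


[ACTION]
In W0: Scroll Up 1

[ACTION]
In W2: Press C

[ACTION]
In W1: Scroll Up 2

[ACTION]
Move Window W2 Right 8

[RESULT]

━━━━━━━━━━━━━━━━━━┓                             
               ┏━━━━━━━━━━━━━━━━━━━━━━━━━━━━━━━┓
───────────────┃ DataTable                     ┃
hapter.txt     ┠───────────────────────────────┨
───────────────┃Score│Status  │ID  │City  │Age ┃
oordinates data┃─────┼────────┼────┼──────┼─── ┃
━━━━━━━━━━━━━━━┃40.5 │Pending │1000│London│44  ┃
Calculator     ┃70.7 │Inactive│1001│Paris │25  ┃
───────────────┃74.5 │Active  │1002│Berlin│22  ┃
               ┃88.1 │Active  │1003│London│26  ┃
───┬───┬───┬───┃28.3 │Pending │1004│Tokyo │22  ┃
 7 │ 8 │ 9 │ ÷ ┃79.9 │Closed  │1005│Tokyo │21  ┃
───┼───┼───┼───┃14.6 │Pending │1006│Paris │62  ┃
 4 │ 5 │ 6 │ × ┃62.1 │Inactive│1007│Paris │56  ┃
───┼───┼───┼───┃35.7 │Inactive│1008│Tokyo │45  ┃


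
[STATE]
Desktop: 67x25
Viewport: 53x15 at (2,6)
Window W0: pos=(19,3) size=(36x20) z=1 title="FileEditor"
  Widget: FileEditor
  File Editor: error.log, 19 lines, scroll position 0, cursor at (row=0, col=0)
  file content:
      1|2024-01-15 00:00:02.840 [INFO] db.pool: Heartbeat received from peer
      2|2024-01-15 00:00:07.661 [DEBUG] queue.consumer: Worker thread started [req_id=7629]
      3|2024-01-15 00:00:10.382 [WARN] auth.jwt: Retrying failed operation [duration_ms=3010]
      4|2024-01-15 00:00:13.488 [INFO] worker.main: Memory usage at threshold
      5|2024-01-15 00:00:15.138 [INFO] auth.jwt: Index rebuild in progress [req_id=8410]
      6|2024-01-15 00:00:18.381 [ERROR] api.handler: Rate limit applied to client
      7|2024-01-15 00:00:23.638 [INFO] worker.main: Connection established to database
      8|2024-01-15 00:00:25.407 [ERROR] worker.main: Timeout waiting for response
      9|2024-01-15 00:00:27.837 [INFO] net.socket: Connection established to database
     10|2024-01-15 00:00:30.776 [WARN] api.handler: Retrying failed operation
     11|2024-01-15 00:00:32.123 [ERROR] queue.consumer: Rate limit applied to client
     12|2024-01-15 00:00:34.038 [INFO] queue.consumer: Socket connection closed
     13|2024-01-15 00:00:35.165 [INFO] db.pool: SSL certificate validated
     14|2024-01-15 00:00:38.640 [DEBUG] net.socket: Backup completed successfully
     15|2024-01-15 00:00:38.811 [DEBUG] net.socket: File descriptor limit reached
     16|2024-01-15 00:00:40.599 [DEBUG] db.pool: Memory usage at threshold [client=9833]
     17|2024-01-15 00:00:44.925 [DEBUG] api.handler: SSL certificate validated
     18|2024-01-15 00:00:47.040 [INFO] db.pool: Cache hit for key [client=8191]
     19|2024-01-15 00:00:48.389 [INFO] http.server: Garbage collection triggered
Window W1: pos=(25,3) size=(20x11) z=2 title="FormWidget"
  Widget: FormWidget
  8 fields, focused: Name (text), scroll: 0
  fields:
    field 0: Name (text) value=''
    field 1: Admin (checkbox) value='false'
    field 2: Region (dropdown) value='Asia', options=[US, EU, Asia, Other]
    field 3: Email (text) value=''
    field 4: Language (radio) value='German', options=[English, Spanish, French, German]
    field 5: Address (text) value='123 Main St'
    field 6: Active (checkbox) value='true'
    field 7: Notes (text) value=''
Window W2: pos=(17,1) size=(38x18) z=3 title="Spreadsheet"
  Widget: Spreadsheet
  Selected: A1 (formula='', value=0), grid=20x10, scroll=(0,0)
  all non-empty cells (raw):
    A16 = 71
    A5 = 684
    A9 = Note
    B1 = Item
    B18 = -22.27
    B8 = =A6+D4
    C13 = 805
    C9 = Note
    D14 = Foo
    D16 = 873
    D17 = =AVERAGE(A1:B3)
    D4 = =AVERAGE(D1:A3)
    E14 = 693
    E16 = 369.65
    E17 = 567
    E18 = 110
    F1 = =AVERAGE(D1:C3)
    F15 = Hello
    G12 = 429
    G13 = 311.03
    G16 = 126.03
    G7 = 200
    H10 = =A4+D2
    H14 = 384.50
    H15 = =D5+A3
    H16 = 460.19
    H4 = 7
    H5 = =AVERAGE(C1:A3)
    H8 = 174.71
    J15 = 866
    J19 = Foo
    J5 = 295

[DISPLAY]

               ┃------------------------------------┃
               ┃  1      [0]Item           0       0┃
               ┃  2        0       0       0       0┃
               ┃  3        0       0       0       0┃
               ┃  4        0       0       0       0┃
               ┃  5      684       0       0       0┃
               ┃  6        0       0       0       0┃
               ┃  7        0       0       0       0┃
               ┃  8        0       0       0       0┃
               ┃  9 Note           0Note           0┃
               ┃ 10        0       0       0       0┃
               ┃ 11        0       0       0       0┃
               ┗━━━━━━━━━━━━━━━━━━━━━━━━━━━━━━━━━━━━┛
                 ┃2024-01-15 00:00:38.640 [DEBUG] n░┃
                 ┃2024-01-15 00:00:38.811 [DEBUG] n░┃


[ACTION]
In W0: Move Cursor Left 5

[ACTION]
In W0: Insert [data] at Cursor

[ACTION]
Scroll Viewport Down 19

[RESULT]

               ┃  4        0       0       0       0┃
               ┃  5      684       0       0       0┃
               ┃  6        0       0       0       0┃
               ┃  7        0       0       0       0┃
               ┃  8        0       0       0       0┃
               ┃  9 Note           0Note           0┃
               ┃ 10        0       0       0       0┃
               ┃ 11        0       0       0       0┃
               ┗━━━━━━━━━━━━━━━━━━━━━━━━━━━━━━━━━━━━┛
                 ┃2024-01-15 00:00:38.640 [DEBUG] n░┃
                 ┃2024-01-15 00:00:38.811 [DEBUG] n░┃
                 ┃2024-01-15 00:00:40.599 [DEBUG] d▼┃
                 ┗━━━━━━━━━━━━━━━━━━━━━━━━━━━━━━━━━━┛
                                                     
                                                     


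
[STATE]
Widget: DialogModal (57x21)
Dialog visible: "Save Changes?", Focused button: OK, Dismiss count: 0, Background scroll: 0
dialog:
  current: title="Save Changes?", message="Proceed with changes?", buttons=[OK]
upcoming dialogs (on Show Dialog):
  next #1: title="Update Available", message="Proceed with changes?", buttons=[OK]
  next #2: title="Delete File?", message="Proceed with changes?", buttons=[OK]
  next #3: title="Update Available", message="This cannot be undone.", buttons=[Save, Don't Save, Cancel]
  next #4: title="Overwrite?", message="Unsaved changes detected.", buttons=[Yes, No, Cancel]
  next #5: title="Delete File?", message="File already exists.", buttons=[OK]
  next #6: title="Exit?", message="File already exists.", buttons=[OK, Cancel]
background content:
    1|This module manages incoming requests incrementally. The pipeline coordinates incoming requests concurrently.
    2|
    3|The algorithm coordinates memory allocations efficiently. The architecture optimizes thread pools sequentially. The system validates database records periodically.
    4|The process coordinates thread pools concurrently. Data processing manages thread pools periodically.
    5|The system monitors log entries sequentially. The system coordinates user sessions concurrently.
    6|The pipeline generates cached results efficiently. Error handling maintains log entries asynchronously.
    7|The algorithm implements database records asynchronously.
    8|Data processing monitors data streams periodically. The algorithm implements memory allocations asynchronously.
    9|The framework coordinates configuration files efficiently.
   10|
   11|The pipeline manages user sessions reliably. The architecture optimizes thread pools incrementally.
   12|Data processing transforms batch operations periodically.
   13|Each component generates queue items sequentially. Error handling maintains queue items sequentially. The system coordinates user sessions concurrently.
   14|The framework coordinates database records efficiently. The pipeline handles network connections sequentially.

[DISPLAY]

This module manages incoming requests incrementally. The 
                                                         
The algorithm coordinates memory allocations efficiently.
The process coordinates thread pools concurrently. Data p
The system monitors log entries sequentially. The system 
The pipeline generates cached results efficiently. Error 
The algorithm implements database records asynchronously.
Data processing monitors data streams periodically. The a
The framework co┌───────────────────────┐iles efficiently
                │     Save Changes?     │                
The pipeline man│ Proceed with changes? │ly. The architec
Data processing │          [OK]         │ns periodically.
Each component g└───────────────────────┘entially. Error 
The framework coordinates database records efficiently. T
                                                         
                                                         
                                                         
                                                         
                                                         
                                                         
                                                         


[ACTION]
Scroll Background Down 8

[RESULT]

The framework coordinates configuration files efficiently
                                                         
The pipeline manages user sessions reliably. The architec
Data processing transforms batch operations periodically.
Each component generates queue items sequentially. Error 
The framework coordinates database records efficiently. T
                                                         
                                                         
                ┌───────────────────────┐                
                │     Save Changes?     │                
                │ Proceed with changes? │                
                │          [OK]         │                
                └───────────────────────┘                
                                                         
                                                         
                                                         
                                                         
                                                         
                                                         
                                                         
                                                         


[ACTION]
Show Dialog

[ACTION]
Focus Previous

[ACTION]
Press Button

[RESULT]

The framework coordinates configuration files efficiently
                                                         
The pipeline manages user sessions reliably. The architec
Data processing transforms batch operations periodically.
Each component generates queue items sequentially. Error 
The framework coordinates database records efficiently. T
                                                         
                                                         
                                                         
                                                         
                                                         
                                                         
                                                         
                                                         
                                                         
                                                         
                                                         
                                                         
                                                         
                                                         
                                                         
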